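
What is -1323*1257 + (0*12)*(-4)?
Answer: -1663011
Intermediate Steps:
-1323*1257 + (0*12)*(-4) = -1663011 + 0*(-4) = -1663011 + 0 = -1663011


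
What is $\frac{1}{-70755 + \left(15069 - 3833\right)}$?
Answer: $- \frac{1}{59519} \approx -1.6801 \cdot 10^{-5}$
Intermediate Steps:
$\frac{1}{-70755 + \left(15069 - 3833\right)} = \frac{1}{-70755 + 11236} = \frac{1}{-59519} = - \frac{1}{59519}$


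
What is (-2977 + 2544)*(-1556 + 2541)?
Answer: -426505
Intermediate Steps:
(-2977 + 2544)*(-1556 + 2541) = -433*985 = -426505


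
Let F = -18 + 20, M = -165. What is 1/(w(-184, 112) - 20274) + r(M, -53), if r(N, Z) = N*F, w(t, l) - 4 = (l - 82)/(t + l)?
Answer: -80270862/243245 ≈ -330.00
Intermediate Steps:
F = 2
w(t, l) = 4 + (-82 + l)/(l + t) (w(t, l) = 4 + (l - 82)/(t + l) = 4 + (-82 + l)/(l + t))
r(N, Z) = 2*N (r(N, Z) = N*2 = 2*N)
1/(w(-184, 112) - 20274) + r(M, -53) = 1/((-82 + 4*(-184) + 5*112)/(112 - 184) - 20274) + 2*(-165) = 1/((-82 - 736 + 560)/(-72) - 20274) - 330 = 1/(-1/72*(-258) - 20274) - 330 = 1/(43/12 - 20274) - 330 = 1/(-243245/12) - 330 = -12/243245 - 330 = -80270862/243245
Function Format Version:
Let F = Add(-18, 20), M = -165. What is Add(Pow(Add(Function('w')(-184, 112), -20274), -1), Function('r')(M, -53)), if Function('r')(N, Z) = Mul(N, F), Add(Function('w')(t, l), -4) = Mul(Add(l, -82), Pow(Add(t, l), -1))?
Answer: Rational(-80270862, 243245) ≈ -330.00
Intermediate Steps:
F = 2
Function('w')(t, l) = Add(4, Mul(Pow(Add(l, t), -1), Add(-82, l))) (Function('w')(t, l) = Add(4, Mul(Add(l, -82), Pow(Add(t, l), -1))) = Add(4, Mul(Add(-82, l), Pow(Add(l, t), -1))) = Add(4, Mul(Pow(Add(l, t), -1), Add(-82, l))))
Function('r')(N, Z) = Mul(2, N) (Function('r')(N, Z) = Mul(N, 2) = Mul(2, N))
Add(Pow(Add(Function('w')(-184, 112), -20274), -1), Function('r')(M, -53)) = Add(Pow(Add(Mul(Pow(Add(112, -184), -1), Add(-82, Mul(4, -184), Mul(5, 112))), -20274), -1), Mul(2, -165)) = Add(Pow(Add(Mul(Pow(-72, -1), Add(-82, -736, 560)), -20274), -1), -330) = Add(Pow(Add(Mul(Rational(-1, 72), -258), -20274), -1), -330) = Add(Pow(Add(Rational(43, 12), -20274), -1), -330) = Add(Pow(Rational(-243245, 12), -1), -330) = Add(Rational(-12, 243245), -330) = Rational(-80270862, 243245)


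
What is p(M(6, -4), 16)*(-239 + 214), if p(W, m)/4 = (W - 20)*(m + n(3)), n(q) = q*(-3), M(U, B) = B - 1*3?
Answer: 18900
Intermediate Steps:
M(U, B) = -3 + B (M(U, B) = B - 3 = -3 + B)
n(q) = -3*q
p(W, m) = 4*(-20 + W)*(-9 + m) (p(W, m) = 4*((W - 20)*(m - 3*3)) = 4*((-20 + W)*(m - 9)) = 4*((-20 + W)*(-9 + m)) = 4*(-20 + W)*(-9 + m))
p(M(6, -4), 16)*(-239 + 214) = (720 - 80*16 - 36*(-3 - 4) + 4*(-3 - 4)*16)*(-239 + 214) = (720 - 1280 - 36*(-7) + 4*(-7)*16)*(-25) = (720 - 1280 + 252 - 448)*(-25) = -756*(-25) = 18900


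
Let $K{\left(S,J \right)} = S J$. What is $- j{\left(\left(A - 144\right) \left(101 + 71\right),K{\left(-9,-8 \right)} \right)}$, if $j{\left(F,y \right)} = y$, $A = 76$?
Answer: $-72$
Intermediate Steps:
$K{\left(S,J \right)} = J S$
$- j{\left(\left(A - 144\right) \left(101 + 71\right),K{\left(-9,-8 \right)} \right)} = - \left(-8\right) \left(-9\right) = \left(-1\right) 72 = -72$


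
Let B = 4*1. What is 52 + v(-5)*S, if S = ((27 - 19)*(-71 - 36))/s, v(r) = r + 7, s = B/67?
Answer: -28624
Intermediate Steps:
B = 4
s = 4/67 ≈ 0.059702
v(r) = 7 + r
S = -14338 (S = ((27 - 19)*(-71 - 36))/(4/67) = (8*(-107))*(67/4) = -856*67/4 = -14338)
52 + v(-5)*S = 52 + (7 - 5)*(-14338) = 52 + 2*(-14338) = 52 - 28676 = -28624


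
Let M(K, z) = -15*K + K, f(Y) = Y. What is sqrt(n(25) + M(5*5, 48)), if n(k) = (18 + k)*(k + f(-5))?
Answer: sqrt(510) ≈ 22.583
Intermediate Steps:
M(K, z) = -14*K
n(k) = (-5 + k)*(18 + k) (n(k) = (18 + k)*(k - 5) = (18 + k)*(-5 + k) = (-5 + k)*(18 + k))
sqrt(n(25) + M(5*5, 48)) = sqrt((-90 + 25**2 + 13*25) - 70*5) = sqrt((-90 + 625 + 325) - 14*25) = sqrt(860 - 350) = sqrt(510)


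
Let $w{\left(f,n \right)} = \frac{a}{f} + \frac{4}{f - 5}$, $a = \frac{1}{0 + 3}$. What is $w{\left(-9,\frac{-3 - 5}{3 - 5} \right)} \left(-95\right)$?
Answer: $\frac{5795}{189} \approx 30.661$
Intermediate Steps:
$a = \frac{1}{3} \approx 0.33333$
$w{\left(f,n \right)} = \frac{4}{-5 + f} + \frac{1}{3 f}$ ($w{\left(f,n \right)} = \frac{1}{3 f} + \frac{4}{f - 5} = \frac{1}{3 f} + \frac{4}{-5 + f} = \frac{4}{-5 + f} + \frac{1}{3 f}$)
$w{\left(-9,\frac{-3 - 5}{3 - 5} \right)} \left(-95\right) = \frac{-5 + 13 \left(-9\right)}{3 \left(-9\right) \left(-5 - 9\right)} \left(-95\right) = \frac{1}{3} \left(- \frac{1}{9}\right) \frac{1}{-14} \left(-5 - 117\right) \left(-95\right) = \frac{1}{3} \left(- \frac{1}{9}\right) \left(- \frac{1}{14}\right) \left(-122\right) \left(-95\right) = \left(- \frac{61}{189}\right) \left(-95\right) = \frac{5795}{189}$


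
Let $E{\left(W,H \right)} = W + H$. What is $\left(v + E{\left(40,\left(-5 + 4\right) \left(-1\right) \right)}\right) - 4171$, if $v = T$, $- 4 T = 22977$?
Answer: $- \frac{39497}{4} \approx -9874.3$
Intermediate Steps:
$T = - \frac{22977}{4}$ ($T = \left(- \frac{1}{4}\right) 22977 = - \frac{22977}{4} \approx -5744.3$)
$E{\left(W,H \right)} = H + W$
$v = - \frac{22977}{4} \approx -5744.3$
$\left(v + E{\left(40,\left(-5 + 4\right) \left(-1\right) \right)}\right) - 4171 = \left(- \frac{22977}{4} + \left(\left(-5 + 4\right) \left(-1\right) + 40\right)\right) - 4171 = \left(- \frac{22977}{4} + \left(\left(-1\right) \left(-1\right) + 40\right)\right) - 4171 = \left(- \frac{22977}{4} + \left(1 + 40\right)\right) - 4171 = \left(- \frac{22977}{4} + 41\right) - 4171 = - \frac{22813}{4} - 4171 = - \frac{39497}{4}$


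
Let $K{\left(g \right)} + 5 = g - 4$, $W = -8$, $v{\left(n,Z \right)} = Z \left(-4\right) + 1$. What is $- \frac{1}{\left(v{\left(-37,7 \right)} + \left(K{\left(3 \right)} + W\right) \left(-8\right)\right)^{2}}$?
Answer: $- \frac{1}{7225} \approx -0.00013841$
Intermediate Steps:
$v{\left(n,Z \right)} = 1 - 4 Z$ ($v{\left(n,Z \right)} = - 4 Z + 1 = 1 - 4 Z$)
$K{\left(g \right)} = -9 + g$ ($K{\left(g \right)} = -5 + \left(g - 4\right) = -5 + \left(-4 + g\right) = -9 + g$)
$- \frac{1}{\left(v{\left(-37,7 \right)} + \left(K{\left(3 \right)} + W\right) \left(-8\right)\right)^{2}} = - \frac{1}{\left(\left(1 - 28\right) + \left(\left(-9 + 3\right) - 8\right) \left(-8\right)\right)^{2}} = - \frac{1}{\left(\left(1 - 28\right) + \left(-6 - 8\right) \left(-8\right)\right)^{2}} = - \frac{1}{\left(-27 - -112\right)^{2}} = - \frac{1}{\left(-27 + 112\right)^{2}} = - \frac{1}{85^{2}} = - \frac{1}{7225}$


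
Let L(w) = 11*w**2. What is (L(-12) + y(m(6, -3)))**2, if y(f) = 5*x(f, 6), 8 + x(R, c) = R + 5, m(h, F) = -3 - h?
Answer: 2322576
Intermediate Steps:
x(R, c) = -3 + R (x(R, c) = -8 + (R + 5) = -8 + (5 + R) = -3 + R)
y(f) = -15 + 5*f (y(f) = 5*(-3 + f) = -15 + 5*f)
(L(-12) + y(m(6, -3)))**2 = (11*(-12)**2 + (-15 + 5*(-3 - 1*6)))**2 = (11*144 + (-15 + 5*(-3 - 6)))**2 = (1584 + (-15 + 5*(-9)))**2 = (1584 + (-15 - 45))**2 = (1584 - 60)**2 = 1524**2 = 2322576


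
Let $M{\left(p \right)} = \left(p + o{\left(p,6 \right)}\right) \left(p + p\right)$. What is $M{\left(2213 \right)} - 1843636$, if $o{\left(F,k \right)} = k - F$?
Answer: $-1817080$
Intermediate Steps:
$M{\left(p \right)} = 12 p$ ($M{\left(p \right)} = \left(p - \left(-6 + p\right)\right) \left(p + p\right) = 6 \cdot 2 p = 12 p$)
$M{\left(2213 \right)} - 1843636 = 12 \cdot 2213 - 1843636 = 26556 - 1843636 = -1817080$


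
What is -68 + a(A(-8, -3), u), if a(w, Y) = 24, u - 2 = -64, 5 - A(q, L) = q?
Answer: -44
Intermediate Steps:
A(q, L) = 5 - q
u = -62 (u = 2 - 64 = -62)
-68 + a(A(-8, -3), u) = -68 + 24 = -44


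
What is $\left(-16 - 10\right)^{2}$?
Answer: $676$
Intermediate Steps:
$\left(-16 - 10\right)^{2} = \left(-26\right)^{2} = 676$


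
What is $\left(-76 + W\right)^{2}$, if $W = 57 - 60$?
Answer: $6241$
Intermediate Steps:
$W = -3$ ($W = 57 - 60 = -3$)
$\left(-76 + W\right)^{2} = \left(-76 - 3\right)^{2} = \left(-79\right)^{2} = 6241$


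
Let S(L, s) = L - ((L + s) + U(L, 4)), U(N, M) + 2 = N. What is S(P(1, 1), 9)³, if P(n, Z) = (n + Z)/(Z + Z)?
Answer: -512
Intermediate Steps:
P(n, Z) = (Z + n)/(2*Z) (P(n, Z) = (Z + n)/((2*Z)) = (Z + n)*(1/(2*Z)) = (Z + n)/(2*Z))
U(N, M) = -2 + N
S(L, s) = 2 - L - s (S(L, s) = L - ((L + s) + (-2 + L)) = L - (-2 + s + 2*L) = L + (2 - s - 2*L) = 2 - L - s)
S(P(1, 1), 9)³ = (2 - (1 + 1)/(2*1) - 1*9)³ = (2 - 2/2 - 9)³ = (2 - 1*1 - 9)³ = (2 - 1 - 9)³ = (-8)³ = -512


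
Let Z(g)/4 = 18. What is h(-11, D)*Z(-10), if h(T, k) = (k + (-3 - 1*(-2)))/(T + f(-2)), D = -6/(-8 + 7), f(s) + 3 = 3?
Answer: -360/11 ≈ -32.727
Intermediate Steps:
f(s) = 0 (f(s) = -3 + 3 = 0)
Z(g) = 72 (Z(g) = 4*18 = 72)
D = 6 (D = -6/(-1) = -6*(-1) = 6)
h(T, k) = (-1 + k)/T (h(T, k) = (k + (-3 - 1*(-2)))/(T + 0) = (k + (-3 + 2))/T = (k - 1)/T = (-1 + k)/T)
h(-11, D)*Z(-10) = ((-1 + 6)/(-11))*72 = -1/11*5*72 = -5/11*72 = -360/11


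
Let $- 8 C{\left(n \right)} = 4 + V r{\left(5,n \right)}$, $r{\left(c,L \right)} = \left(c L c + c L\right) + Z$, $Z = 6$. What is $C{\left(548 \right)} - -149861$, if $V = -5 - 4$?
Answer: $\frac{673449}{4} \approx 1.6836 \cdot 10^{5}$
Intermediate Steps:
$r{\left(c,L \right)} = 6 + L c + L c^{2}$ ($r{\left(c,L \right)} = \left(c L c + c L\right) + 6 = \left(L c c + L c\right) + 6 = \left(L c^{2} + L c\right) + 6 = \left(L c + L c^{2}\right) + 6 = 6 + L c + L c^{2}$)
$V = -9$ ($V = -5 - 4 = -9$)
$C{\left(n \right)} = \frac{25}{4} + \frac{135 n}{4}$ ($C{\left(n \right)} = - \frac{4 - 9 \left(6 + n 5 + n 5^{2}\right)}{8} = - \frac{4 - 9 \left(6 + 5 n + n 25\right)}{8} = - \frac{4 - 9 \left(6 + 5 n + 25 n\right)}{8} = - \frac{4 - 9 \left(6 + 30 n\right)}{8} = - \frac{4 - \left(54 + 270 n\right)}{8} = - \frac{-50 - 270 n}{8} = \frac{25}{4} + \frac{135 n}{4}$)
$C{\left(548 \right)} - -149861 = \left(\frac{25}{4} + \frac{135}{4} \cdot 548\right) - -149861 = \left(\frac{25}{4} + 18495\right) + 149861 = \frac{74005}{4} + 149861 = \frac{673449}{4}$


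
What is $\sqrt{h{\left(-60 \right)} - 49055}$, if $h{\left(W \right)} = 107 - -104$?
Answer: $2 i \sqrt{12211} \approx 221.01 i$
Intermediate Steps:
$h{\left(W \right)} = 211$ ($h{\left(W \right)} = 107 + 104 = 211$)
$\sqrt{h{\left(-60 \right)} - 49055} = \sqrt{211 - 49055} = \sqrt{-48844} = 2 i \sqrt{12211}$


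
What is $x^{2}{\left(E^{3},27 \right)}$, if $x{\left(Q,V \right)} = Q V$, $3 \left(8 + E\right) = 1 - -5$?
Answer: $34012224$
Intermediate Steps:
$E = -6$ ($E = -8 + \frac{1 - -5}{3} = -8 + \frac{1 + 5}{3} = -8 + \frac{1}{3} \cdot 6 = -8 + 2 = -6$)
$x^{2}{\left(E^{3},27 \right)} = \left(\left(-6\right)^{3} \cdot 27\right)^{2} = \left(\left(-216\right) 27\right)^{2} = \left(-5832\right)^{2} = 34012224$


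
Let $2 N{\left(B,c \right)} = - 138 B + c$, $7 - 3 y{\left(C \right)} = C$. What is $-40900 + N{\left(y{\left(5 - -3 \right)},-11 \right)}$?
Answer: $- \frac{81765}{2} \approx -40883.0$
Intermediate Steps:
$y{\left(C \right)} = \frac{7}{3} - \frac{C}{3}$
$N{\left(B,c \right)} = \frac{c}{2} - 69 B$ ($N{\left(B,c \right)} = \frac{- 138 B + c}{2} = \frac{c - 138 B}{2} = \frac{c}{2} - 69 B$)
$-40900 + N{\left(y{\left(5 - -3 \right)},-11 \right)} = -40900 - \left(\frac{11}{2} + 69 \left(\frac{7}{3} - \frac{5 - -3}{3}\right)\right) = -40900 - \left(\frac{11}{2} + 69 \left(\frac{7}{3} - \frac{5 + 3}{3}\right)\right) = -40900 - \left(\frac{11}{2} + 69 \left(\frac{7}{3} - \frac{8}{3}\right)\right) = -40900 - - \frac{35}{2} = -40900 + \left(- \frac{11}{2} + 23\right) = -40900 + \frac{35}{2} = - \frac{81765}{2}$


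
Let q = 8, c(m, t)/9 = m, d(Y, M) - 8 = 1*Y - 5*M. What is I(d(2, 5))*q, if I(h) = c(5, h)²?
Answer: 16200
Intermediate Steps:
d(Y, M) = 8 + Y - 5*M (d(Y, M) = 8 + (1*Y - 5*M) = 8 + (Y - 5*M) = 8 + Y - 5*M)
c(m, t) = 9*m
I(h) = 2025 (I(h) = (9*5)² = 45² = 2025)
I(d(2, 5))*q = 2025*8 = 16200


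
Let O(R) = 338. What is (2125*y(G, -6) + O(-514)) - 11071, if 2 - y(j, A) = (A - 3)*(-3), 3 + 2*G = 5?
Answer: -63858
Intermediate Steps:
G = 1 (G = -3/2 + (1/2)*5 = -3/2 + 5/2 = 1)
y(j, A) = -7 + 3*A (y(j, A) = 2 - (A - 3)*(-3) = 2 - (-3 + A)*(-3) = 2 - (9 - 3*A) = 2 + (-9 + 3*A) = -7 + 3*A)
(2125*y(G, -6) + O(-514)) - 11071 = (2125*(-7 + 3*(-6)) + 338) - 11071 = (2125*(-7 - 18) + 338) - 11071 = (2125*(-25) + 338) - 11071 = (-53125 + 338) - 11071 = -52787 - 11071 = -63858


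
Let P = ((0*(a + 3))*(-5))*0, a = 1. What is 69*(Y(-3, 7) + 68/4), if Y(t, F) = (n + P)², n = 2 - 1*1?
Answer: 1242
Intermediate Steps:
P = 0 (P = ((0*(1 + 3))*(-5))*0 = ((0*4)*(-5))*0 = (0*(-5))*0 = 0*0 = 0)
n = 1 (n = 2 - 1 = 1)
Y(t, F) = 1 (Y(t, F) = (1 + 0)² = 1² = 1)
69*(Y(-3, 7) + 68/4) = 69*(1 + 68/4) = 69*(1 + 68*(¼)) = 69*(1 + 17) = 69*18 = 1242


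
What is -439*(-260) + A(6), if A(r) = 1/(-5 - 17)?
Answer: 2511079/22 ≈ 1.1414e+5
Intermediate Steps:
A(r) = -1/22 (A(r) = 1/(-22) = -1/22)
-439*(-260) + A(6) = -439*(-260) - 1/22 = 114140 - 1/22 = 2511079/22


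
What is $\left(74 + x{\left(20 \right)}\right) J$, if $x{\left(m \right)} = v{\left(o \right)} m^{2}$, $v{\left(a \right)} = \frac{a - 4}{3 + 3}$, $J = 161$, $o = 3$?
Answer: $\frac{3542}{3} \approx 1180.7$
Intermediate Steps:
$v{\left(a \right)} = - \frac{2}{3} + \frac{a}{6}$ ($v{\left(a \right)} = \frac{-4 + a}{6} = \left(-4 + a\right) \frac{1}{6} = - \frac{2}{3} + \frac{a}{6}$)
$x{\left(m \right)} = - \frac{m^{2}}{6}$ ($x{\left(m \right)} = \left(- \frac{2}{3} + \frac{1}{6} \cdot 3\right) m^{2} = \left(- \frac{2}{3} + \frac{1}{2}\right) m^{2} = - \frac{m^{2}}{6}$)
$\left(74 + x{\left(20 \right)}\right) J = \left(74 - \frac{20^{2}}{6}\right) 161 = \left(74 - \frac{200}{3}\right) 161 = \frac{22}{3} \cdot 161 = \frac{3542}{3}$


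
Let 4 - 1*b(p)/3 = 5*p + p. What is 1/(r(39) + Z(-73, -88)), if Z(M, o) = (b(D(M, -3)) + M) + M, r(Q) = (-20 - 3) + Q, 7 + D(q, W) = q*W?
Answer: -1/3934 ≈ -0.00025419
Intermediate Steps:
D(q, W) = -7 + W*q (D(q, W) = -7 + q*W = -7 + W*q)
r(Q) = -23 + Q
b(p) = 12 - 18*p (b(p) = 12 - 3*(5*p + p) = 12 - 18*p)
Z(M, o) = 138 + 56*M (Z(M, o) = ((12 - 18*(-7 - 3*M)) + M) + M = ((12 + (126 + 54*M)) + M) + M = ((138 + 54*M) + M) + M = (138 + 55*M) + M = 138 + 56*M)
1/(r(39) + Z(-73, -88)) = 1/((-23 + 39) + (138 + 56*(-73))) = 1/(16 + (138 - 4088)) = 1/(16 - 3950) = 1/(-3934) = -1/3934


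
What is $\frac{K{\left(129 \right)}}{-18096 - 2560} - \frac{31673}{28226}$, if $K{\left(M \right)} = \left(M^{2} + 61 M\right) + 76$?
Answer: $- \frac{337050481}{145759064} \approx -2.3124$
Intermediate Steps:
$K{\left(M \right)} = 76 + M^{2} + 61 M$
$\frac{K{\left(129 \right)}}{-18096 - 2560} - \frac{31673}{28226} = \frac{76 + 129^{2} + 61 \cdot 129}{-18096 - 2560} - \frac{31673}{28226} = \frac{76 + 16641 + 7869}{-20656} - \frac{31673}{28226} = 24586 \left(- \frac{1}{20656}\right) - \frac{31673}{28226} = - \frac{12293}{10328} - \frac{31673}{28226} = - \frac{337050481}{145759064}$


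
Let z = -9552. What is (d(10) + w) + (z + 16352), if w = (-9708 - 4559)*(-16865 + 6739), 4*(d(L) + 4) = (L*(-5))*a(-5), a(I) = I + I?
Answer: 144474563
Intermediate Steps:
a(I) = 2*I
d(L) = -4 + 25*L/2 (d(L) = -4 + ((L*(-5))*(2*(-5)))/4 = -4 + (-5*L*(-10))/4 = -4 + (50*L)/4 = -4 + 25*L/2)
w = 144467642 (w = -14267*(-10126) = 144467642)
(d(10) + w) + (z + 16352) = ((-4 + (25/2)*10) + 144467642) + (-9552 + 16352) = ((-4 + 125) + 144467642) + 6800 = (121 + 144467642) + 6800 = 144467763 + 6800 = 144474563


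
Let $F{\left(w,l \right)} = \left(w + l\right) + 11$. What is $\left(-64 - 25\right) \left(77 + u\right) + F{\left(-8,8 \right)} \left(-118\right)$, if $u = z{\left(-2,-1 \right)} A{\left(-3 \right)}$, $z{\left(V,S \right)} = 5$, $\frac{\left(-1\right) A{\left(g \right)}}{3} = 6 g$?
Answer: $-32181$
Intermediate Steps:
$A{\left(g \right)} = - 18 g$ ($A{\left(g \right)} = - 3 \cdot 6 g = - 18 g$)
$F{\left(w,l \right)} = 11 + l + w$ ($F{\left(w,l \right)} = \left(l + w\right) + 11 = 11 + l + w$)
$u = 270$ ($u = 5 \left(\left(-18\right) \left(-3\right)\right) = 5 \cdot 54 = 270$)
$\left(-64 - 25\right) \left(77 + u\right) + F{\left(-8,8 \right)} \left(-118\right) = \left(-64 - 25\right) \left(77 + 270\right) + \left(11 + 8 - 8\right) \left(-118\right) = \left(-89\right) 347 + 11 \left(-118\right) = -30883 - 1298 = -32181$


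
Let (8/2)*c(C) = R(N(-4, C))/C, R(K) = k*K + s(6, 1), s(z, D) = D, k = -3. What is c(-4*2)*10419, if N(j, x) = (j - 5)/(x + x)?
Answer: 114609/512 ≈ 223.85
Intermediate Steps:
N(j, x) = (-5 + j)/(2*x) (N(j, x) = (-5 + j)/((2*x)) = (-5 + j)*(1/(2*x)) = (-5 + j)/(2*x))
R(K) = 1 - 3*K (R(K) = -3*K + 1 = 1 - 3*K)
c(C) = (1 + 27/(2*C))/(4*C) (c(C) = ((1 - 3*(-5 - 4)/(2*C))/C)/4 = ((1 - 3*(-9)/(2*C))/C)/4 = ((1 - (-27)/(2*C))/C)/4 = ((1 + 27/(2*C))/C)/4 = (1 + 27/(2*C))/(4*C))
c(-4*2)*10419 = ((27 + 2*(-4*2))/(8*(-4*2)**2))*10419 = ((1/8)*(27 + 2*(-8))/(-8)**2)*10419 = ((1/8)*(1/64)*(27 - 16))*10419 = ((1/8)*(1/64)*11)*10419 = (11/512)*10419 = 114609/512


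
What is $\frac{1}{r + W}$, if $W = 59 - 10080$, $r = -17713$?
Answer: $- \frac{1}{27734} \approx -3.6057 \cdot 10^{-5}$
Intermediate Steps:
$W = -10021$ ($W = 59 - 10080 = -10021$)
$\frac{1}{r + W} = \frac{1}{-17713 - 10021} = \frac{1}{-27734} = - \frac{1}{27734}$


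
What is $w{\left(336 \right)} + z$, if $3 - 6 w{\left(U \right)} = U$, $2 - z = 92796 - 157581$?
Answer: $\frac{129463}{2} \approx 64732.0$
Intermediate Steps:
$z = 64787$ ($z = 2 - \left(92796 - 157581\right) = 2 - -64785 = 2 + 64785 = 64787$)
$w{\left(U \right)} = \frac{1}{2} - \frac{U}{6}$
$w{\left(336 \right)} + z = \left(\frac{1}{2} - 56\right) + 64787 = - \frac{111}{2} + 64787 = \frac{129463}{2}$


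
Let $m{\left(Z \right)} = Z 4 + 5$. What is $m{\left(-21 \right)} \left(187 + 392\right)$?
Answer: $-45741$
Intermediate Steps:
$m{\left(Z \right)} = 5 + 4 Z$ ($m{\left(Z \right)} = 4 Z + 5 = 5 + 4 Z$)
$m{\left(-21 \right)} \left(187 + 392\right) = \left(5 + 4 \left(-21\right)\right) \left(187 + 392\right) = \left(5 - 84\right) 579 = \left(-79\right) 579 = -45741$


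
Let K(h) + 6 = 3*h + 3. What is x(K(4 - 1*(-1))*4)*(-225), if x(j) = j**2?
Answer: -518400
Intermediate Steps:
K(h) = -3 + 3*h (K(h) = -6 + (3*h + 3) = -6 + (3 + 3*h) = -3 + 3*h)
x(K(4 - 1*(-1))*4)*(-225) = ((-3 + 3*(4 - 1*(-1)))*4)**2*(-225) = ((-3 + 3*(4 + 1))*4)**2*(-225) = ((-3 + 3*5)*4)**2*(-225) = ((-3 + 15)*4)**2*(-225) = (12*4)**2*(-225) = 48**2*(-225) = 2304*(-225) = -518400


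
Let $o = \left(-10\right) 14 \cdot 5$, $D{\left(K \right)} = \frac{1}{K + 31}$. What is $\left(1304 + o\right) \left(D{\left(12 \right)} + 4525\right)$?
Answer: $\frac{117523904}{43} \approx 2.7331 \cdot 10^{6}$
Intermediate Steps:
$D{\left(K \right)} = \frac{1}{31 + K}$
$o = -700$ ($o = \left(-140\right) 5 = -700$)
$\left(1304 + o\right) \left(D{\left(12 \right)} + 4525\right) = \left(1304 - 700\right) \left(\frac{1}{31 + 12} + 4525\right) = 604 \left(\frac{1}{43} + 4525\right) = 604 \cdot \frac{194576}{43} = \frac{117523904}{43}$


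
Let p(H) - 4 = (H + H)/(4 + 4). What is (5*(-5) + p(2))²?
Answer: 1681/4 ≈ 420.25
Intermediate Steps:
p(H) = 4 + H/4 (p(H) = 4 + (H + H)/(4 + 4) = 4 + (2*H)/8 = 4 + (2*H)*(⅛) = 4 + H/4)
(5*(-5) + p(2))² = (5*(-5) + (4 + (¼)*2))² = (-25 + (4 + ½))² = (-25 + 9/2)² = (-41/2)² = 1681/4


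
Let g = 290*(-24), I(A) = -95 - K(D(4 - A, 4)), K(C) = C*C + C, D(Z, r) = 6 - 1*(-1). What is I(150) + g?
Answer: -7111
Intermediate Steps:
D(Z, r) = 7 (D(Z, r) = 6 + 1 = 7)
K(C) = C + C**2 (K(C) = C**2 + C = C + C**2)
I(A) = -151 (I(A) = -95 - 7*(1 + 7) = -95 - 7*8 = -95 - 1*56 = -95 - 56 = -151)
g = -6960
I(150) + g = -151 - 6960 = -7111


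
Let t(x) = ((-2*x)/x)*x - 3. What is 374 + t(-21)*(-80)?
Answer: -2746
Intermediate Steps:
t(x) = -3 - 2*x (t(x) = -2*x - 3 = -3 - 2*x)
374 + t(-21)*(-80) = 374 + (-3 - 2*(-21))*(-80) = 374 + (-3 + 42)*(-80) = 374 + 39*(-80) = 374 - 3120 = -2746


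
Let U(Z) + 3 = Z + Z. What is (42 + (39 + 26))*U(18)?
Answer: 3531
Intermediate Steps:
U(Z) = -3 + 2*Z (U(Z) = -3 + (Z + Z) = -3 + 2*Z)
(42 + (39 + 26))*U(18) = (42 + (39 + 26))*(-3 + 2*18) = (42 + 65)*(-3 + 36) = 107*33 = 3531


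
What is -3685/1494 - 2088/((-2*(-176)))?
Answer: -276037/32868 ≈ -8.3983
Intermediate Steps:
-3685/1494 - 2088/((-2*(-176))) = -3685*1/1494 - 2088/352 = -3685/1494 - 2088*1/352 = -3685/1494 - 261/44 = -276037/32868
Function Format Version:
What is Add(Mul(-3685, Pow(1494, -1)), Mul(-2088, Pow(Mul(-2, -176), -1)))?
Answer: Rational(-276037, 32868) ≈ -8.3983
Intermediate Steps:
Add(Mul(-3685, Pow(1494, -1)), Mul(-2088, Pow(Mul(-2, -176), -1))) = Add(Mul(-3685, Rational(1, 1494)), Mul(-2088, Pow(352, -1))) = Add(Rational(-3685, 1494), Mul(-2088, Rational(1, 352))) = Add(Rational(-3685, 1494), Rational(-261, 44)) = Rational(-276037, 32868)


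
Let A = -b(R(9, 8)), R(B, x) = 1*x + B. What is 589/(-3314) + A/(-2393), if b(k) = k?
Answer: -1353139/7930402 ≈ -0.17063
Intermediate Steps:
R(B, x) = B + x (R(B, x) = x + B = B + x)
A = -17 (A = -(9 + 8) = -1*17 = -17)
589/(-3314) + A/(-2393) = 589/(-3314) - 17/(-2393) = 589*(-1/3314) - 17*(-1/2393) = -589/3314 + 17/2393 = -1353139/7930402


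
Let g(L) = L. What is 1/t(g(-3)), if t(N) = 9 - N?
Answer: 1/12 ≈ 0.083333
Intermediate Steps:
1/t(g(-3)) = 1/(9 - 1*(-3)) = 1/(9 + 3) = 1/12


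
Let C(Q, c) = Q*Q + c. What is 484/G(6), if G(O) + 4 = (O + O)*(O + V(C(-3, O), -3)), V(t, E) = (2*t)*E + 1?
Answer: -121/250 ≈ -0.48400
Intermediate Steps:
C(Q, c) = c + Q**2 (C(Q, c) = Q**2 + c = c + Q**2)
V(t, E) = 1 + 2*E*t (V(t, E) = 2*E*t + 1 = 1 + 2*E*t)
G(O) = -4 + 2*O*(-53 - 5*O) (G(O) = -4 + (O + O)*(O + (1 + 2*(-3)*(O + (-3)**2))) = -4 + (2*O)*(O + (1 + 2*(-3)*(O + 9))) = -4 + (2*O)*(O + (1 + 2*(-3)*(9 + O))) = -4 + (2*O)*(O + (1 + (-54 - 6*O))) = -4 + (2*O)*(O + (-53 - 6*O)) = -4 + (2*O)*(-53 - 5*O) = -4 + 2*O*(-53 - 5*O))
484/G(6) = 484/(-4 - 106*6 - 10*6**2) = 484/(-4 - 636 - 10*36) = 484/(-4 - 636 - 360) = 484/(-1000) = 484*(-1/1000) = -121/250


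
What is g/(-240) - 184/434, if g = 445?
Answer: -23729/10416 ≈ -2.2781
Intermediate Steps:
g/(-240) - 184/434 = 445/(-240) - 184/434 = 445*(-1/240) - 184*1/434 = -89/48 - 92/217 = -23729/10416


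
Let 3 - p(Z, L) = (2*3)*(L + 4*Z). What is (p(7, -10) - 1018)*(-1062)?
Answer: 1192626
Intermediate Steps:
p(Z, L) = 3 - 24*Z - 6*L (p(Z, L) = 3 - 2*3*(L + 4*Z) = 3 - 6*(L + 4*Z) = 3 - (6*L + 24*Z) = 3 + (-24*Z - 6*L) = 3 - 24*Z - 6*L)
(p(7, -10) - 1018)*(-1062) = ((3 - 24*7 - 6*(-10)) - 1018)*(-1062) = ((3 - 168 + 60) - 1018)*(-1062) = (-105 - 1018)*(-1062) = -1123*(-1062) = 1192626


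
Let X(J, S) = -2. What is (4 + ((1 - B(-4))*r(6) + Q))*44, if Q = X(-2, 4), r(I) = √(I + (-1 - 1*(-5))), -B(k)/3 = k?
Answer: 88 - 484*√10 ≈ -1442.5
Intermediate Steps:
B(k) = -3*k
r(I) = √(4 + I) (r(I) = √(I + (-1 + 5)) = √(I + 4) = √(4 + I))
Q = -2
(4 + ((1 - B(-4))*r(6) + Q))*44 = (4 + ((1 - (-3)*(-4))*√(4 + 6) - 2))*44 = (4 + ((1 - 1*12)*√10 - 2))*44 = (4 + ((1 - 12)*√10 - 2))*44 = (4 + (-11*√10 - 2))*44 = (4 + (-2 - 11*√10))*44 = (2 - 11*√10)*44 = 88 - 484*√10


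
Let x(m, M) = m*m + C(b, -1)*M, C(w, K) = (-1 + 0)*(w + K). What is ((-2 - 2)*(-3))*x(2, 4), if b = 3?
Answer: -48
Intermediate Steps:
C(w, K) = -K - w (C(w, K) = -(K + w) = -K - w)
x(m, M) = m² - 2*M (x(m, M) = m*m + (-1*(-1) - 1*3)*M = m² + (1 - 3)*M = m² - 2*M)
((-2 - 2)*(-3))*x(2, 4) = ((-2 - 2)*(-3))*(2² - 2*4) = (-4*(-3))*(4 - 8) = 12*(-4) = -48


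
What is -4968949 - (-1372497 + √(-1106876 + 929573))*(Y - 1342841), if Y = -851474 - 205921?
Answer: -3294321678241 + 2400236*I*√177303 ≈ -3.2943e+12 + 1.0107e+9*I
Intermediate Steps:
Y = -1057395
-4968949 - (-1372497 + √(-1106876 + 929573))*(Y - 1342841) = -4968949 - (-1372497 + √(-1106876 + 929573))*(-1057395 - 1342841) = -4968949 - (-1372497 + √(-177303))*(-2400236) = -4968949 - (-1372497 + I*√177303)*(-2400236) = -4968949 - (3294316709292 - 2400236*I*√177303) = -4968949 + (-3294316709292 + 2400236*I*√177303) = -3294321678241 + 2400236*I*√177303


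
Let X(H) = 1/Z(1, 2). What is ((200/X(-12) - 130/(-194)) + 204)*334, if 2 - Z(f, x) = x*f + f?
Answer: 151302/97 ≈ 1559.8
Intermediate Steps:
Z(f, x) = 2 - f - f*x (Z(f, x) = 2 - (x*f + f) = 2 - (f*x + f) = 2 - (f + f*x) = 2 + (-f - f*x) = 2 - f - f*x)
X(H) = -1 (X(H) = 1/(2 - 1*1 - 1*1*2) = 1/(2 - 1 - 2) = 1/(-1) = -1)
((200/X(-12) - 130/(-194)) + 204)*334 = ((200/(-1) - 130/(-194)) + 204)*334 = ((200*(-1) - 130*(-1/194)) + 204)*334 = ((-200 + 65/97) + 204)*334 = (-19335/97 + 204)*334 = (453/97)*334 = 151302/97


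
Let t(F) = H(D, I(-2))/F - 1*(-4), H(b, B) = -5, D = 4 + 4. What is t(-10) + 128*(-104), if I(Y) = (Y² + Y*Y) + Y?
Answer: -26615/2 ≈ -13308.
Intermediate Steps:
D = 8
I(Y) = Y + 2*Y² (I(Y) = (Y² + Y²) + Y = 2*Y² + Y = Y + 2*Y²)
t(F) = 4 - 5/F (t(F) = -5/F - 1*(-4) = -5/F + 4 = 4 - 5/F)
t(-10) + 128*(-104) = (4 - 5/(-10)) + 128*(-104) = (4 - 5*(-⅒)) - 13312 = (4 + ½) - 13312 = 9/2 - 13312 = -26615/2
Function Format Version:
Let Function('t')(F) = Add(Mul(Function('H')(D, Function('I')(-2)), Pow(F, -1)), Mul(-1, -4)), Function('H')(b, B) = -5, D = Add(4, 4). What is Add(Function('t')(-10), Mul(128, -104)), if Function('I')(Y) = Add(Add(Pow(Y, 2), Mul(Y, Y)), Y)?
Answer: Rational(-26615, 2) ≈ -13308.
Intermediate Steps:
D = 8
Function('I')(Y) = Add(Y, Mul(2, Pow(Y, 2))) (Function('I')(Y) = Add(Add(Pow(Y, 2), Pow(Y, 2)), Y) = Add(Mul(2, Pow(Y, 2)), Y) = Add(Y, Mul(2, Pow(Y, 2))))
Function('t')(F) = Add(4, Mul(-5, Pow(F, -1))) (Function('t')(F) = Add(Mul(-5, Pow(F, -1)), Mul(-1, -4)) = Add(Mul(-5, Pow(F, -1)), 4) = Add(4, Mul(-5, Pow(F, -1))))
Add(Function('t')(-10), Mul(128, -104)) = Add(Add(4, Mul(-5, Pow(-10, -1))), Mul(128, -104)) = Add(Add(4, Mul(-5, Rational(-1, 10))), -13312) = Add(Add(4, Rational(1, 2)), -13312) = Add(Rational(9, 2), -13312) = Rational(-26615, 2)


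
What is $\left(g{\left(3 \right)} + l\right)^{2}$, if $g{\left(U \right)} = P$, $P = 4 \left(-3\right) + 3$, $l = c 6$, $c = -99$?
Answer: $363609$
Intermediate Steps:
$l = -594$ ($l = \left(-99\right) 6 = -594$)
$P = -9$ ($P = -12 + 3 = -9$)
$g{\left(U \right)} = -9$
$\left(g{\left(3 \right)} + l\right)^{2} = \left(-9 - 594\right)^{2} = \left(-603\right)^{2} = 363609$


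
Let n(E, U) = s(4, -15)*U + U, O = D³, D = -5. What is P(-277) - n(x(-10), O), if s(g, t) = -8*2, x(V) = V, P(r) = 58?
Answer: -1817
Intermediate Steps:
O = -125 (O = (-5)³ = -125)
s(g, t) = -16
n(E, U) = -15*U (n(E, U) = -16*U + U = -15*U)
P(-277) - n(x(-10), O) = 58 - (-15)*(-125) = 58 - 1*1875 = 58 - 1875 = -1817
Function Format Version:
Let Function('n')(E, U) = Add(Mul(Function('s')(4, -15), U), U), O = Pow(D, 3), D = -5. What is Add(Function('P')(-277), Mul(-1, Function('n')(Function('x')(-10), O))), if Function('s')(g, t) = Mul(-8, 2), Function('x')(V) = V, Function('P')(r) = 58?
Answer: -1817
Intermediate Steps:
O = -125 (O = Pow(-5, 3) = -125)
Function('s')(g, t) = -16
Function('n')(E, U) = Mul(-15, U) (Function('n')(E, U) = Add(Mul(-16, U), U) = Mul(-15, U))
Add(Function('P')(-277), Mul(-1, Function('n')(Function('x')(-10), O))) = Add(58, Mul(-1, Mul(-15, -125))) = Add(58, Mul(-1, 1875)) = Add(58, -1875) = -1817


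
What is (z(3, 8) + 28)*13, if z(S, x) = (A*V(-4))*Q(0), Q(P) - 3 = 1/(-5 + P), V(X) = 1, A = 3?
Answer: 2366/5 ≈ 473.20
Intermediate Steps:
Q(P) = 3 + 1/(-5 + P)
z(S, x) = 42/5 (z(S, x) = (3*1)*((-14 + 3*0)/(-5 + 0)) = 3*((-14 + 0)/(-5)) = 3*(-⅕*(-14)) = 3*(14/5) = 42/5)
(z(3, 8) + 28)*13 = (42/5 + 28)*13 = (182/5)*13 = 2366/5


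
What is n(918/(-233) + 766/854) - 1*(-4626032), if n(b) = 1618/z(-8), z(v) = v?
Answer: 18503319/4 ≈ 4.6258e+6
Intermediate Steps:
n(b) = -809/4 (n(b) = 1618/(-8) = 1618*(-1/8) = -809/4)
n(918/(-233) + 766/854) - 1*(-4626032) = -809/4 - 1*(-4626032) = -809/4 + 4626032 = 18503319/4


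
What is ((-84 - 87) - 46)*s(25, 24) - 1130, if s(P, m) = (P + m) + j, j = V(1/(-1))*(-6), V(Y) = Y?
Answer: -13065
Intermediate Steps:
j = 6 (j = -6/(-1) = -1*(-6) = 6)
s(P, m) = 6 + P + m (s(P, m) = (P + m) + 6 = 6 + P + m)
((-84 - 87) - 46)*s(25, 24) - 1130 = ((-84 - 87) - 46)*(6 + 25 + 24) - 1130 = (-171 - 46)*55 - 1130 = -217*55 - 1130 = -11935 - 1130 = -13065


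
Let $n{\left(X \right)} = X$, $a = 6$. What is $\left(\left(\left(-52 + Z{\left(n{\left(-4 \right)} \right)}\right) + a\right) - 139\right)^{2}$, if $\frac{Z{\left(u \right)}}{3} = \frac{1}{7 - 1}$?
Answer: $\frac{136161}{4} \approx 34040.0$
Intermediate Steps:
$Z{\left(u \right)} = \frac{1}{2}$ ($Z{\left(u \right)} = \frac{3}{7 - 1} = \frac{3}{6} = 3 \cdot \frac{1}{6} = \frac{1}{2}$)
$\left(\left(\left(-52 + Z{\left(n{\left(-4 \right)} \right)}\right) + a\right) - 139\right)^{2} = \left(\left(\left(-52 + \frac{1}{2}\right) + 6\right) - 139\right)^{2} = \left(\left(- \frac{103}{2} + 6\right) - 139\right)^{2} = \left(- \frac{91}{2} - 139\right)^{2} = \left(- \frac{369}{2}\right)^{2} = \frac{136161}{4}$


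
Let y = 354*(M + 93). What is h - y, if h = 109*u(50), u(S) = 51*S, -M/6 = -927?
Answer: -1723920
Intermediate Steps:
M = 5562 (M = -6*(-927) = 5562)
h = 277950 (h = 109*(51*50) = 109*2550 = 277950)
y = 2001870 (y = 354*(5562 + 93) = 354*5655 = 2001870)
h - y = 277950 - 1*2001870 = 277950 - 2001870 = -1723920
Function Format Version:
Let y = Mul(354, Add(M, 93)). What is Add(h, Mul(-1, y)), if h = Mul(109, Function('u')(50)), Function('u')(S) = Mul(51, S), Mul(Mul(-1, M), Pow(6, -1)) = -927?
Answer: -1723920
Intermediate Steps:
M = 5562 (M = Mul(-6, -927) = 5562)
h = 277950 (h = Mul(109, Mul(51, 50)) = Mul(109, 2550) = 277950)
y = 2001870 (y = Mul(354, Add(5562, 93)) = Mul(354, 5655) = 2001870)
Add(h, Mul(-1, y)) = Add(277950, Mul(-1, 2001870)) = Add(277950, -2001870) = -1723920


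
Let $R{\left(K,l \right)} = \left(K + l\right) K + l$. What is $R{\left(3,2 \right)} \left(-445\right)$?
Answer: $-7565$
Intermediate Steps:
$R{\left(K,l \right)} = l + K \left(K + l\right)$ ($R{\left(K,l \right)} = K \left(K + l\right) + l = l + K \left(K + l\right)$)
$R{\left(3,2 \right)} \left(-445\right) = \left(2 + 3^{2} + 3 \cdot 2\right) \left(-445\right) = \left(2 + 9 + 6\right) \left(-445\right) = 17 \left(-445\right) = -7565$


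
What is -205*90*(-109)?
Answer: 2011050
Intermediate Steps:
-205*90*(-109) = -18450*(-109) = 2011050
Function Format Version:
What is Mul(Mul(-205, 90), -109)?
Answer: 2011050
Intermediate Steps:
Mul(Mul(-205, 90), -109) = Mul(-18450, -109) = 2011050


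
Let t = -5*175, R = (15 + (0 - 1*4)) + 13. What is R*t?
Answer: -21000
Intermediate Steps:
R = 24 (R = (15 + (0 - 4)) + 13 = (15 - 4) + 13 = 11 + 13 = 24)
t = -875
R*t = 24*(-875) = -21000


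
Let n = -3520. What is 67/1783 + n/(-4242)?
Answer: 3280187/3781743 ≈ 0.86737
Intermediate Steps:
67/1783 + n/(-4242) = 67/1783 - 3520/(-4242) = 67*(1/1783) - 3520*(-1/4242) = 67/1783 + 1760/2121 = 3280187/3781743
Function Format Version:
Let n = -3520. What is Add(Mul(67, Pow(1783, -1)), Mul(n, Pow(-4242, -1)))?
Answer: Rational(3280187, 3781743) ≈ 0.86737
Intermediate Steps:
Add(Mul(67, Pow(1783, -1)), Mul(n, Pow(-4242, -1))) = Add(Mul(67, Pow(1783, -1)), Mul(-3520, Pow(-4242, -1))) = Add(Mul(67, Rational(1, 1783)), Mul(-3520, Rational(-1, 4242))) = Add(Rational(67, 1783), Rational(1760, 2121)) = Rational(3280187, 3781743)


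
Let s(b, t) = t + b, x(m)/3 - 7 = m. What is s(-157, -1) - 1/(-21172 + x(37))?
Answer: -3324319/21040 ≈ -158.00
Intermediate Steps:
x(m) = 21 + 3*m
s(b, t) = b + t
s(-157, -1) - 1/(-21172 + x(37)) = (-157 - 1) - 1/(-21172 + (21 + 3*37)) = -158 - 1/(-21172 + (21 + 111)) = -158 - 1/(-21172 + 132) = -158 - 1/(-21040) = -158 - 1*(-1/21040) = -158 + 1/21040 = -3324319/21040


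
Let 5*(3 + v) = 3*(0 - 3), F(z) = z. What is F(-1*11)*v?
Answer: 264/5 ≈ 52.800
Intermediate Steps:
v = -24/5 (v = -3 + (3*(0 - 3))/5 = -3 + (3*(-3))/5 = -3 + (⅕)*(-9) = -3 - 9/5 = -24/5 ≈ -4.8000)
F(-1*11)*v = -1*11*(-24/5) = -11*(-24/5) = 264/5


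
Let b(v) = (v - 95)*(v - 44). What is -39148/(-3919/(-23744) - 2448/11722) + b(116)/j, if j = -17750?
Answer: 48350782272975868/54078898375 ≈ 8.9408e+5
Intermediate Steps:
b(v) = (-95 + v)*(-44 + v)
-39148/(-3919/(-23744) - 2448/11722) + b(116)/j = -39148/(-3919/(-23744) - 2448/11722) + (4180 + 116² - 139*116)/(-17750) = -39148/(-3919*(-1/23744) - 2448*1/11722) + (4180 + 13456 - 16124)*(-1/17750) = -39148/(3919/23744 - 1224/5861) + 1512*(-1/17750) = -39148/(-6093397/139163584) - 756/8875 = -39148*(-139163584/6093397) - 756/8875 = 5447975986432/6093397 - 756/8875 = 48350782272975868/54078898375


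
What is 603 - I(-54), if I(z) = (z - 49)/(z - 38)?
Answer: 55373/92 ≈ 601.88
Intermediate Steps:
I(z) = (-49 + z)/(-38 + z)
603 - I(-54) = 603 - (-49 - 54)/(-38 - 54) = 603 - (-103)/(-92) = 603 - (-1)*(-103)/92 = 603 - 1*103/92 = 603 - 103/92 = 55373/92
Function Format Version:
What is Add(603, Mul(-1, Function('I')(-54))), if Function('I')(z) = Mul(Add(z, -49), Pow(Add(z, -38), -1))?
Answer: Rational(55373, 92) ≈ 601.88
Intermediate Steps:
Function('I')(z) = Mul(Pow(Add(-38, z), -1), Add(-49, z)) (Function('I')(z) = Mul(Add(-49, z), Pow(Add(-38, z), -1)) = Mul(Pow(Add(-38, z), -1), Add(-49, z)))
Add(603, Mul(-1, Function('I')(-54))) = Add(603, Mul(-1, Mul(Pow(Add(-38, -54), -1), Add(-49, -54)))) = Add(603, Mul(-1, Mul(Pow(-92, -1), -103))) = Add(603, Mul(-1, Mul(Rational(-1, 92), -103))) = Add(603, Mul(-1, Rational(103, 92))) = Add(603, Rational(-103, 92)) = Rational(55373, 92)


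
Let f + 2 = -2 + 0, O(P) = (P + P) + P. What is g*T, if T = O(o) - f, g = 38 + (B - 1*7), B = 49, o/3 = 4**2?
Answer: 11840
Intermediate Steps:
o = 48 (o = 3*4**2 = 3*16 = 48)
O(P) = 3*P (O(P) = 2*P + P = 3*P)
f = -4 (f = -2 + (-2 + 0) = -2 - 2 = -4)
g = 80 (g = 38 + (49 - 1*7) = 38 + (49 - 7) = 38 + 42 = 80)
T = 148 (T = 3*48 - 1*(-4) = 144 + 4 = 148)
g*T = 80*148 = 11840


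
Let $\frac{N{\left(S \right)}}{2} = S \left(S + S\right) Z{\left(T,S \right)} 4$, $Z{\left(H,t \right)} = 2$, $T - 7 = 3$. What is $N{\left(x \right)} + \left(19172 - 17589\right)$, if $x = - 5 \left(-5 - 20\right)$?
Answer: $501583$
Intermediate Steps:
$T = 10$ ($T = 7 + 3 = 10$)
$x = 125$ ($x = - 5 \left(-5 - 20\right) = \left(-5\right) \left(-25\right) = 125$)
$N{\left(S \right)} = 32 S^{2}$ ($N{\left(S \right)} = 2 S \left(S + S\right) 2 \cdot 4 = 2 S 2 S 2 \cdot 4 = 2 \cdot 2 S^{2} \cdot 2 \cdot 4 = 2 \cdot 4 S^{2} \cdot 4 = 2 \cdot 16 S^{2} = 32 S^{2}$)
$N{\left(x \right)} + \left(19172 - 17589\right) = 32 \cdot 125^{2} + \left(19172 - 17589\right) = 32 \cdot 15625 + \left(19172 - 17589\right) = 500000 + 1583 = 501583$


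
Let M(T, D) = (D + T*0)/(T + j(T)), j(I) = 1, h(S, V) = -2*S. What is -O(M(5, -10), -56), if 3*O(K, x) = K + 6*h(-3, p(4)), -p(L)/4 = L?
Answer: -103/9 ≈ -11.444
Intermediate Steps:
p(L) = -4*L
M(T, D) = D/(1 + T) (M(T, D) = (D + T*0)/(T + 1) = (D + 0)/(1 + T) = D/(1 + T))
O(K, x) = 12 + K/3 (O(K, x) = (K + 6*(-2*(-3)))/3 = (K + 6*6)/3 = (K + 36)/3 = (36 + K)/3 = 12 + K/3)
-O(M(5, -10), -56) = -(12 + (-10/(1 + 5))/3) = -(12 + (-10/6)/3) = -(12 + (-10*1/6)/3) = -(12 + (1/3)*(-5/3)) = -(12 - 5/9) = -1*103/9 = -103/9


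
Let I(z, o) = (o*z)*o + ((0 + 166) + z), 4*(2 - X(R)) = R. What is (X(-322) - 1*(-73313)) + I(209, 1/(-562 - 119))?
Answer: 68423762119/927522 ≈ 73771.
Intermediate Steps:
X(R) = 2 - R/4
I(z, o) = 166 + z + z*o² (I(z, o) = z*o² + (166 + z) = 166 + z + z*o²)
(X(-322) - 1*(-73313)) + I(209, 1/(-562 - 119)) = ((2 - ¼*(-322)) - 1*(-73313)) + (166 + 209 + 209*(1/(-562 - 119))²) = ((2 + 161/2) + 73313) + (166 + 209 + 209*(1/(-681))²) = (165/2 + 73313) + (166 + 209 + 209*(-1/681)²) = 146791/2 + (166 + 209 + 209*(1/463761)) = 146791/2 + (166 + 209 + 209/463761) = 146791/2 + 173910584/463761 = 68423762119/927522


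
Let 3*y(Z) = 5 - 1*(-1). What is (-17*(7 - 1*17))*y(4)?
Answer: 340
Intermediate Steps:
y(Z) = 2 (y(Z) = (5 - 1*(-1))/3 = (5 + 1)/3 = (⅓)*6 = 2)
(-17*(7 - 1*17))*y(4) = -17*(7 - 1*17)*2 = -17*(7 - 17)*2 = -17*(-10)*2 = 170*2 = 340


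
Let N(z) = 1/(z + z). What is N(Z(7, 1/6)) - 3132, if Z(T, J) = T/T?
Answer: -6263/2 ≈ -3131.5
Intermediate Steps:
Z(T, J) = 1
N(z) = 1/(2*z)
N(Z(7, 1/6)) - 3132 = (½)/1 - 3132 = (½)*1 - 3132 = ½ - 3132 = -6263/2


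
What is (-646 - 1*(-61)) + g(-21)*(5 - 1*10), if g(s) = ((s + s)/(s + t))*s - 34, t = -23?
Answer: -6925/22 ≈ -314.77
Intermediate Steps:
g(s) = -34 + 2*s²/(-23 + s) (g(s) = ((s + s)/(s - 23))*s - 34 = ((2*s)/(-23 + s))*s - 34 = (2*s/(-23 + s))*s - 34 = 2*s²/(-23 + s) - 34 = -34 + 2*s²/(-23 + s))
(-646 - 1*(-61)) + g(-21)*(5 - 1*10) = (-646 - 1*(-61)) + (2*(391 + (-21)² - 17*(-21))/(-23 - 21))*(5 - 1*10) = (-646 + 61) + (2*(391 + 441 + 357)/(-44))*(5 - 10) = -585 + (2*(-1/44)*1189)*(-5) = -585 - 1189/22*(-5) = -585 + 5945/22 = -6925/22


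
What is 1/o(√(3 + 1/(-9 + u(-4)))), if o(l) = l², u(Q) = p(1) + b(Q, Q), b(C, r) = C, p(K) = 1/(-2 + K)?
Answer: 14/41 ≈ 0.34146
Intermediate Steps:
u(Q) = -1 + Q (u(Q) = 1/(-2 + 1) + Q = 1/(-1) + Q = -1 + Q)
1/o(√(3 + 1/(-9 + u(-4)))) = 1/((√(3 + 1/(-9 + (-1 - 4))))²) = 1/((√(3 + 1/(-9 - 5)))²) = 1/((√(3 + 1/(-14)))²) = 1/((√(3 - 1/14))²) = 1/((√(41/14))²) = 1/((√574/14)²) = 1/(41/14) = 14/41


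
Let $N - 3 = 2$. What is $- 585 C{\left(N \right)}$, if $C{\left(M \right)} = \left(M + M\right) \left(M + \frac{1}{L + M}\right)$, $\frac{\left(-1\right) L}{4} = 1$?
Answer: $-35100$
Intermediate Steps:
$N = 5$ ($N = 3 + 2 = 5$)
$L = -4$ ($L = \left(-4\right) 1 = -4$)
$C{\left(M \right)} = 2 M \left(M + \frac{1}{-4 + M}\right)$ ($C{\left(M \right)} = \left(M + M\right) \left(M + \frac{1}{-4 + M}\right) = 2 M \left(M + \frac{1}{-4 + M}\right)$)
$- 585 C{\left(N \right)} = - 585 \cdot 2 \cdot 5 \frac{1}{-4 + 5} \left(1 + 5^{2} - 20\right) = - 585 \cdot 2 \cdot 5 \cdot 1^{-1} \left(1 + 25 - 20\right) = - 585 \cdot 2 \cdot 5 \cdot 1 \cdot 6 = \left(-585\right) 60 = -35100$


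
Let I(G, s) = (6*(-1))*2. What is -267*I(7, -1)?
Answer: 3204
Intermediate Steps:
I(G, s) = -12 (I(G, s) = -6*2 = -12)
-267*I(7, -1) = -267*(-12) = 3204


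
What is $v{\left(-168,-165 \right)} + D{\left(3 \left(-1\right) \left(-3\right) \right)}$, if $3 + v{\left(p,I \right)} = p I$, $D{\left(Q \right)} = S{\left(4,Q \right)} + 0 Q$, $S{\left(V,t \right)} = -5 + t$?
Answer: $27721$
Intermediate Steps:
$D{\left(Q \right)} = -5 + Q$ ($D{\left(Q \right)} = \left(-5 + Q\right) + 0 Q = \left(-5 + Q\right) + 0 = -5 + Q$)
$v{\left(p,I \right)} = -3 + I p$ ($v{\left(p,I \right)} = -3 + p I = -3 + I p$)
$v{\left(-168,-165 \right)} + D{\left(3 \left(-1\right) \left(-3\right) \right)} = \left(-3 - -27720\right) - \left(5 - 3 \left(-1\right) \left(-3\right)\right) = \left(-3 + 27720\right) - -4 = 27717 + \left(-5 + 9\right) = 27717 + 4 = 27721$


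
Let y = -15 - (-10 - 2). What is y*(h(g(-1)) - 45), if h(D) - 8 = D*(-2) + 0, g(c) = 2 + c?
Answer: 117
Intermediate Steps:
y = -3 (y = -15 - 1*(-12) = -15 + 12 = -3)
h(D) = 8 - 2*D (h(D) = 8 + (D*(-2) + 0) = 8 + (-2*D + 0) = 8 - 2*D)
y*(h(g(-1)) - 45) = -3*((8 - 2*(2 - 1)) - 45) = -3*((8 - 2*1) - 45) = -3*((8 - 2) - 45) = -3*(6 - 45) = -3*(-39) = 117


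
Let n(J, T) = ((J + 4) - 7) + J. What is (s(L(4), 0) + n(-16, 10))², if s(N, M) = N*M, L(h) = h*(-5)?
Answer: 1225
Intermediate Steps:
L(h) = -5*h
n(J, T) = -3 + 2*J (n(J, T) = ((4 + J) - 7) + J = (-3 + J) + J = -3 + 2*J)
s(N, M) = M*N
(s(L(4), 0) + n(-16, 10))² = (0*(-5*4) + (-3 + 2*(-16)))² = (0*(-20) + (-3 - 32))² = (0 - 35)² = (-35)² = 1225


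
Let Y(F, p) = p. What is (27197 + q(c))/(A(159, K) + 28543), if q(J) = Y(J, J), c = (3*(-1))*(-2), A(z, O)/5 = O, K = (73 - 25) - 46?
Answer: 27203/28553 ≈ 0.95272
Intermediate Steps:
K = 2 (K = 48 - 46 = 2)
A(z, O) = 5*O
c = 6 (c = -3*(-2) = 6)
q(J) = J
(27197 + q(c))/(A(159, K) + 28543) = (27197 + 6)/(5*2 + 28543) = 27203/(10 + 28543) = 27203/28553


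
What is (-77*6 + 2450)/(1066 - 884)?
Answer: 142/13 ≈ 10.923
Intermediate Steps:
(-77*6 + 2450)/(1066 - 884) = (-462 + 2450)/182 = 1988*(1/182) = 142/13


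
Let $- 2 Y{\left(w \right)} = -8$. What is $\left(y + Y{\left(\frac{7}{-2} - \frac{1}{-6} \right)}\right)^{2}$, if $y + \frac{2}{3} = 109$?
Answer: $\frac{113569}{9} \approx 12619.0$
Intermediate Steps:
$Y{\left(w \right)} = 4$ ($Y{\left(w \right)} = \left(- \frac{1}{2}\right) \left(-8\right) = 4$)
$y = \frac{325}{3}$ ($y = - \frac{2}{3} + 109 = \frac{325}{3} \approx 108.33$)
$\left(y + Y{\left(\frac{7}{-2} - \frac{1}{-6} \right)}\right)^{2} = \left(\frac{325}{3} + 4\right)^{2} = \left(\frac{337}{3}\right)^{2} = \frac{113569}{9}$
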